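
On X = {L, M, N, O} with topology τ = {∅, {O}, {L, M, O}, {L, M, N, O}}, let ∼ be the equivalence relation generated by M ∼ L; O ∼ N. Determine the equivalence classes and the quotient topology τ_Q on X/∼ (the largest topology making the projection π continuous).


X/∼ = {[L=M], [N=O]}; |τ_Q| = 2.

Equivalence classes: [L=M], [N=O].
Quotient map π: X → X/∼ sends L ↦ [L=M], M ↦ [L=M], N ↦ [N=O], O ↦ [N=O].
For each subset V ⊆ X/∼, compute π^{-1}(V) ⊆ X and check whether π^{-1}(V) ∈ τ. V is open in τ_Q iff π^{-1}(V) ∈ τ.
  V = {}: π^{-1}(V) = ∅ ∈ τ ✓.
  V = {[L=M]}: π^{-1}(V) = {L, M} ∉ τ ✗.
  V = {[N=O]}: π^{-1}(V) = {N, O} ∉ τ ✗.
  V = {[L=M], [N=O]}: π^{-1}(V) = {L, M, N, O} ∈ τ ✓.
Open sets in the quotient: τ_Q = {{}, {[L=M], [N=O]}} (2 elements).


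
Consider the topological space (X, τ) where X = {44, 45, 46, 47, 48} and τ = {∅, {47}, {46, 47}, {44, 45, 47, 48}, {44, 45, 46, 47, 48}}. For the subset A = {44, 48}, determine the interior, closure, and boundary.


int(A) = ∅, cl(A) = {44, 45, 48}, ∂A = {44, 45, 48}.

Closed sets in (X, τ) are complements of opens:
  closed(X, τ) = {∅, {46}, {44, 45, 48}, {44, 45, 46, 48}, {44, 45, 46, 47, 48}}.
int(A) = ⋃ {U ∈ τ : U ⊆ A}. Opens contained in A: ∅.
Taking the union of these: int(A) = ∅.
cl(A) = ⋂ {C closed : A ⊆ C}. Closed sets containing A: {44, 45, 48}, {44, 45, 46, 48}, {44, 45, 46, 47, 48}.
Intersecting these: cl(A) = {44, 45, 48}.
∂A = cl(A) ∖ int(A) = {44, 45, 48} ∖ ∅ = {44, 45, 48}.


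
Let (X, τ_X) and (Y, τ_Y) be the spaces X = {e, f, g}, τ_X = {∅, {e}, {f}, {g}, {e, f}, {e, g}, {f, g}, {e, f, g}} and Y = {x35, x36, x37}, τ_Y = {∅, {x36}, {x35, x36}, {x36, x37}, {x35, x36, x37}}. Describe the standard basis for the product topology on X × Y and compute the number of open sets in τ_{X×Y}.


Basis B = {∅ × ∅, {e} × {x36}, {f} × {x36}, {g} × {x36}, {e} × {x35, x36}, {e} × {x36, x37}, {e, f} × {x36}, {e, g} × {x36}, {f} × {x35, x36}, {f} × {x36, x37}, {f, g} × {x36}, {g} × {x35, x36}, {g} × {x36, x37}, {e} × {x35, x36, x37}, {e, f, g} × {x36}, {f} × {x35, x36, x37}, {g} × {x35, x36, x37}, {e, f} × {x35, x36}, {e, g} × {x35, x36}, {e, f} × {x36, x37}, {e, g} × {x36, x37}, {f, g} × {x35, x36}, {f, g} × {x36, x37}, {e, f} × {x35, x36, x37}, {e, g} × {x35, x36, x37}, {e, f, g} × {x35, x36}, {e, f, g} × {x36, x37}, {f, g} × {x35, x36, x37}, {e, f, g} × {x35, x36, x37}}; |τ_{X×Y}| = 125.

Enumerate products U × V with U ∈ τ_X, V ∈ τ_Y (deduplicated):
  ∅ × ∅ = {} (∅)
  {e} × {x36} = {(e,x36)}
  {f} × {x36} = {(f,x36)}
  {g} × {x36} = {(g,x36)}
  {e} × {x35, x36} = {(e,x35), (e,x36)}
  {e} × {x36, x37} = {(e,x36), (e,x37)}
  {e, f} × {x36} = {(e,x36), (f,x36)}
  {e, g} × {x36} = {(e,x36), (g,x36)}
  {f} × {x35, x36} = {(f,x35), (f,x36)}
  {f} × {x36, x37} = {(f,x36), (f,x37)}
  {f, g} × {x36} = {(f,x36), (g,x36)}
  {g} × {x35, x36} = {(g,x35), (g,x36)}
  {g} × {x36, x37} = {(g,x36), (g,x37)}
  {e} × {x35, x36, x37} = {(e,x35), (e,x36), (e,x37)}
  {e, f, g} × {x36} = {(e,x36), (f,x36), (g,x36)}
  {f} × {x35, x36, x37} = {(f,x35), (f,x36), (f,x37)}
  {g} × {x35, x36, x37} = {(g,x35), (g,x36), (g,x37)}
  {e, f} × {x35, x36} = {(e,x35), (e,x36), (f,x35), (f,x36)}
  {e, g} × {x35, x36} = {(e,x35), (e,x36), (g,x35), (g,x36)}
  {e, f} × {x36, x37} = {(e,x36), (e,x37), (f,x36), (f,x37)}
  {e, g} × {x36, x37} = {(e,x36), (e,x37), (g,x36), (g,x37)}
  {f, g} × {x35, x36} = {(f,x35), (f,x36), (g,x35), (g,x36)}
  {f, g} × {x36, x37} = {(f,x36), (f,x37), (g,x36), (g,x37)}
  {e, f} × {x35, x36, x37} = {(e,x35), (e,x36), (e,x37), (f,x35), (f,x36), (f,x37)}
  {e, g} × {x35, x36, x37} = {(e,x35), (e,x36), (e,x37), (g,x35), (g,x36), (g,x37)}
  {e, f, g} × {x35, x36} = {(e,x35), (e,x36), (f,x35), (f,x36), (g,x35), (g,x36)}
  {e, f, g} × {x36, x37} = {(e,x36), (e,x37), (f,x36), (f,x37), (g,x36), (g,x37)}
  {f, g} × {x35, x36, x37} = {(f,x35), (f,x36), (f,x37), (g,x35), (g,x36), (g,x37)}
  {e, f, g} × {x35, x36, x37} = {(e,x35), (e,x36), (e,x37), (f,x35), (f,x36), (f,x37), (g,x35), (g,x36), (g,x37)}
These 29 distinct sets form the basis B.
Close under arbitrary unions to get τ_{X×Y}; counting gives |τ_{X×Y}| = 125.


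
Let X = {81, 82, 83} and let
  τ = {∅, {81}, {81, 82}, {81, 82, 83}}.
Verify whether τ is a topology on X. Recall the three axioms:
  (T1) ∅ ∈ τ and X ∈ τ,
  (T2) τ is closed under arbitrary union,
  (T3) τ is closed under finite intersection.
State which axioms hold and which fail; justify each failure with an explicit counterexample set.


τ IS a topology on X.

Axiom (T1): ∅ ∈ τ? Yes; X ∈ τ? Yes.
Axiom (T2/T3): check pairwise unions and intersections of members of τ.
All pairwise intersections and unions checked — each lies in τ. Therefore τ satisfies (T1), (T2), (T3): it IS a topology on X.


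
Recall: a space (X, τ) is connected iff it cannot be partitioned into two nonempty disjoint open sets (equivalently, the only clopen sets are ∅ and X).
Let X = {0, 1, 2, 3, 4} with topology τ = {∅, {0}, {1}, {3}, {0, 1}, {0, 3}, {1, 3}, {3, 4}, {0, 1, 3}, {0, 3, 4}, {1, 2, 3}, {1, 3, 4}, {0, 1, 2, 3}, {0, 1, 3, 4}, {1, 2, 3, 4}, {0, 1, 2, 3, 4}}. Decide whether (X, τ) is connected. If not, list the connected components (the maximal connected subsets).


(X, τ) is disconnected; components = [{0}, {1, 2, 3, 4}].

Find clopen sets (U ∈ τ with X ∖ U ∈ τ):
  U = ∅, X ∖ U = {0, 1, 2, 3, 4} — both open, so U is clopen.
  U = {0}, X ∖ U = {1, 2, 3, 4} — both open, so U is clopen.
  U = {1, 2, 3, 4}, X ∖ U = {0} — both open, so U is clopen.
  U = {0, 1, 2, 3, 4}, X ∖ U = ∅ — both open, so U is clopen.
Nontrivial clopen(s) exist: e.g. {1, 2, 3, 4}. So (X, τ) is disconnected.
Compute connected components by grouping points that agree on all clopens:
  component: {0}
  component: {1, 2, 3, 4}


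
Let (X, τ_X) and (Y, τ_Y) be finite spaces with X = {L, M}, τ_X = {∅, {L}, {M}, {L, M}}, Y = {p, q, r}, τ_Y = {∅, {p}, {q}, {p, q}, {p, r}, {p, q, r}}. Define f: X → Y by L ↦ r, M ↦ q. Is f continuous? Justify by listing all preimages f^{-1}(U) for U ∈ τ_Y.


f IS continuous.

Compute f^{-1}(U) for each U ∈ τ_Y:
  U = ∅: f^{-1}(U) = ∅ ∈ τ_X ✓.
  U = {p}: f^{-1}(U) = ∅ ∈ τ_X ✓.
  U = {q}: f^{-1}(U) = {M} ∈ τ_X ✓.
  U = {p, q}: f^{-1}(U) = {M} ∈ τ_X ✓.
  U = {p, r}: f^{-1}(U) = {L} ∈ τ_X ✓.
  U = {p, q, r}: f^{-1}(U) = {L, M} ∈ τ_X ✓.
Every preimage lies in τ_X, so f IS continuous.


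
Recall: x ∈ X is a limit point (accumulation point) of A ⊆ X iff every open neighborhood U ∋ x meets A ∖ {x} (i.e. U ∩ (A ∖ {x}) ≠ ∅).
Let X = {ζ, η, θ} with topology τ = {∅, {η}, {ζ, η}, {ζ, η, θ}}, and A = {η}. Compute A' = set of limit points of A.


A' = {ζ, θ}

For each x ∈ X, list the open sets U ∈ τ with x ∈ U, then check whether U ∩ (A ∖ {x}) ≠ ∅ for every such U.
  x = ζ: opens ∋ x are {ζ, η}, {ζ, η, θ}; each meets A ∖ {ζ}, so x IS a limit point.
  x = η: open {η} ∋ x has {η} ∩ (A ∖ {η}) = ∅, so x is NOT a limit point.
  x = θ: opens ∋ x are {ζ, η, θ}; each meets A ∖ {θ}, so x IS a limit point.
Collecting: A' = {ζ, θ}.


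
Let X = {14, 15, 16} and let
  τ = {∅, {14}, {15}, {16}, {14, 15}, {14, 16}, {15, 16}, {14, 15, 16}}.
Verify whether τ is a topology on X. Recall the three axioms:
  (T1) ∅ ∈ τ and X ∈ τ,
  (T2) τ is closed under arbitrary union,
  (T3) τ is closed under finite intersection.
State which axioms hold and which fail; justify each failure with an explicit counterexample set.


τ IS a topology on X.

Axiom (T1): ∅ ∈ τ? Yes; X ∈ τ? Yes.
Axiom (T2/T3): check pairwise unions and intersections of members of τ.
All pairwise intersections and unions checked — each lies in τ. Therefore τ satisfies (T1), (T2), (T3): it IS a topology on X.


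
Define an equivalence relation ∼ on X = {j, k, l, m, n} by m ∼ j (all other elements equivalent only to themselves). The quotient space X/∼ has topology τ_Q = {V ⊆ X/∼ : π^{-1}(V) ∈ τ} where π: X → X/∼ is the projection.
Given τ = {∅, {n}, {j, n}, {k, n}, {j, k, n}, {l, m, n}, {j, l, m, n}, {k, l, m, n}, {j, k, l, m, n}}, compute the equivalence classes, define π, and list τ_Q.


X/∼ = {[j=m], [k], [l], [n]}; |τ_Q| = 5.

Equivalence classes: [j=m], [k], [l], [n].
Quotient map π: X → X/∼ sends j ↦ [j=m], k ↦ [k], l ↦ [l], m ↦ [j=m], n ↦ [n].
For each subset V ⊆ X/∼, compute π^{-1}(V) ⊆ X and check whether π^{-1}(V) ∈ τ. V is open in τ_Q iff π^{-1}(V) ∈ τ.
  V = {}: π^{-1}(V) = ∅ ∈ τ ✓.
  V = {[j=m]}: π^{-1}(V) = {j, m} ∉ τ ✗.
  V = {[k]}: π^{-1}(V) = {k} ∉ τ ✗.
  V = {[j=m], [k]}: π^{-1}(V) = {j, k, m} ∉ τ ✗.
  V = {[l]}: π^{-1}(V) = {l} ∉ τ ✗.
  V = {[j=m], [l]}: π^{-1}(V) = {j, l, m} ∉ τ ✗.
  V = {[k], [l]}: π^{-1}(V) = {k, l} ∉ τ ✗.
  V = {[j=m], [k], [l]}: π^{-1}(V) = {j, k, l, m} ∉ τ ✗.
  V = {[n]}: π^{-1}(V) = {n} ∈ τ ✓.
  V = {[j=m], [n]}: π^{-1}(V) = {j, m, n} ∉ τ ✗.
  V = {[k], [n]}: π^{-1}(V) = {k, n} ∈ τ ✓.
  V = {[j=m], [k], [n]}: π^{-1}(V) = {j, k, m, n} ∉ τ ✗.
  V = {[l], [n]}: π^{-1}(V) = {l, n} ∉ τ ✗.
  V = {[j=m], [l], [n]}: π^{-1}(V) = {j, l, m, n} ∈ τ ✓.
  V = {[k], [l], [n]}: π^{-1}(V) = {k, l, n} ∉ τ ✗.
  V = {[j=m], [k], [l], [n]}: π^{-1}(V) = {j, k, l, m, n} ∈ τ ✓.
Open sets in the quotient: τ_Q = {{}, {[n]}, {[k], [n]}, {[j=m], [l], [n]}, {[j=m], [k], [l], [n]}} (5 elements).


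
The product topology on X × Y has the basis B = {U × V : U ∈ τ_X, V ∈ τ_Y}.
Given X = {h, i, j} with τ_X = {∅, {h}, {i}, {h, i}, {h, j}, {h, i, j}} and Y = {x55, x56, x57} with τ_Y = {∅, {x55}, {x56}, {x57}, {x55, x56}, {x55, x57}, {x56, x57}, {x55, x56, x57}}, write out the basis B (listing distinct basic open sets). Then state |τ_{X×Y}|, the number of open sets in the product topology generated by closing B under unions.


Basis B = {∅ × ∅, {h} × {x55}, {h} × {x56}, {h} × {x57}, {i} × {x55}, {i} × {x56}, {i} × {x57}, {h} × {x55, x56}, {h} × {x55, x57}, {h, i} × {x55}, {h, j} × {x55}, {h} × {x56, x57}, {h, i} × {x56}, {h, j} × {x56}, {h, i} × {x57}, {h, j} × {x57}, {i} × {x55, x56}, {i} × {x55, x57}, {i} × {x56, x57}, {h} × {x55, x56, x57}, {h, i, j} × {x55}, {h, i, j} × {x56}, {h, i, j} × {x57}, {i} × {x55, x56, x57}, {h, i} × {x55, x56}, {h, j} × {x55, x56}, {h, i} × {x55, x57}, {h, j} × {x55, x57}, {h, i} × {x56, x57}, {h, j} × {x56, x57}, {h, i} × {x55, x56, x57}, {h, j} × {x55, x56, x57}, {h, i, j} × {x55, x56}, {h, i, j} × {x55, x57}, {h, i, j} × {x56, x57}, {h, i, j} × {x55, x56, x57}}; |τ_{X×Y}| = 216.

Enumerate products U × V with U ∈ τ_X, V ∈ τ_Y (deduplicated):
  ∅ × ∅ = {} (∅)
  {h} × {x55} = {(h,x55)}
  {h} × {x56} = {(h,x56)}
  {h} × {x57} = {(h,x57)}
  {i} × {x55} = {(i,x55)}
  {i} × {x56} = {(i,x56)}
  {i} × {x57} = {(i,x57)}
  {h} × {x55, x56} = {(h,x55), (h,x56)}
  {h} × {x55, x57} = {(h,x55), (h,x57)}
  {h, i} × {x55} = {(h,x55), (i,x55)}
  {h, j} × {x55} = {(h,x55), (j,x55)}
  {h} × {x56, x57} = {(h,x56), (h,x57)}
  {h, i} × {x56} = {(h,x56), (i,x56)}
  {h, j} × {x56} = {(h,x56), (j,x56)}
  {h, i} × {x57} = {(h,x57), (i,x57)}
  {h, j} × {x57} = {(h,x57), (j,x57)}
  {i} × {x55, x56} = {(i,x55), (i,x56)}
  {i} × {x55, x57} = {(i,x55), (i,x57)}
  {i} × {x56, x57} = {(i,x56), (i,x57)}
  {h} × {x55, x56, x57} = {(h,x55), (h,x56), (h,x57)}
  {h, i, j} × {x55} = {(h,x55), (i,x55), (j,x55)}
  {h, i, j} × {x56} = {(h,x56), (i,x56), (j,x56)}
  {h, i, j} × {x57} = {(h,x57), (i,x57), (j,x57)}
  {i} × {x55, x56, x57} = {(i,x55), (i,x56), (i,x57)}
  {h, i} × {x55, x56} = {(h,x55), (h,x56), (i,x55), (i,x56)}
  {h, j} × {x55, x56} = {(h,x55), (h,x56), (j,x55), (j,x56)}
  {h, i} × {x55, x57} = {(h,x55), (h,x57), (i,x55), (i,x57)}
  {h, j} × {x55, x57} = {(h,x55), (h,x57), (j,x55), (j,x57)}
  {h, i} × {x56, x57} = {(h,x56), (h,x57), (i,x56), (i,x57)}
  {h, j} × {x56, x57} = {(h,x56), (h,x57), (j,x56), (j,x57)}
  {h, i} × {x55, x56, x57} = {(h,x55), (h,x56), (h,x57), (i,x55), (i,x56), (i,x57)}
  {h, j} × {x55, x56, x57} = {(h,x55), (h,x56), (h,x57), (j,x55), (j,x56), (j,x57)}
  {h, i, j} × {x55, x56} = {(h,x55), (h,x56), (i,x55), (i,x56), (j,x55), (j,x56)}
  {h, i, j} × {x55, x57} = {(h,x55), (h,x57), (i,x55), (i,x57), (j,x55), (j,x57)}
  {h, i, j} × {x56, x57} = {(h,x56), (h,x57), (i,x56), (i,x57), (j,x56), (j,x57)}
  {h, i, j} × {x55, x56, x57} = {(h,x55), (h,x56), (h,x57), (i,x55), (i,x56), (i,x57), (j,x55), (j,x56), (j,x57)}
These 36 distinct sets form the basis B.
Close under arbitrary unions to get τ_{X×Y}; counting gives |τ_{X×Y}| = 216.


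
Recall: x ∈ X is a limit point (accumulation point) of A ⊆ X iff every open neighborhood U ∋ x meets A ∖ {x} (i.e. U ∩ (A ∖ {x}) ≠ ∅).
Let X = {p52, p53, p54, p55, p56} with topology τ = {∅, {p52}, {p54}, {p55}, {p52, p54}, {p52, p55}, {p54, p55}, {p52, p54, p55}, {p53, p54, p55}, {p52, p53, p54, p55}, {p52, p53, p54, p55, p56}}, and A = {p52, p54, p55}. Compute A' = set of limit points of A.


A' = {p53, p56}

For each x ∈ X, list the open sets U ∈ τ with x ∈ U, then check whether U ∩ (A ∖ {x}) ≠ ∅ for every such U.
  x = p52: open {p52} ∋ x has {p52} ∩ (A ∖ {p52}) = ∅, so x is NOT a limit point.
  x = p53: opens ∋ x are {p53, p54, p55}, {p52, p53, p54, p55}, {p52, p53, p54, p55, p56}; each meets A ∖ {p53}, so x IS a limit point.
  x = p54: open {p54} ∋ x has {p54} ∩ (A ∖ {p54}) = ∅, so x is NOT a limit point.
  x = p55: open {p55} ∋ x has {p55} ∩ (A ∖ {p55}) = ∅, so x is NOT a limit point.
  x = p56: opens ∋ x are {p52, p53, p54, p55, p56}; each meets A ∖ {p56}, so x IS a limit point.
Collecting: A' = {p53, p56}.


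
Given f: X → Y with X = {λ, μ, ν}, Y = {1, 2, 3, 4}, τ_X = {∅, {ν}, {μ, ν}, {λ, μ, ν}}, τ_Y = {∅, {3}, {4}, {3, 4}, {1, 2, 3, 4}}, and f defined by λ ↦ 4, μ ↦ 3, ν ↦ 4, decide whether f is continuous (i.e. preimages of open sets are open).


f is NOT continuous.

Compute f^{-1}(U) for each U ∈ τ_Y:
  U = ∅: f^{-1}(U) = ∅ ∈ τ_X ✓.
  U = {3}: f^{-1}(U) = {μ} ∉ τ_X ✗.
  U = {4}: f^{-1}(U) = {λ, ν} ∉ τ_X ✗.
  U = {3, 4}: f^{-1}(U) = {λ, μ, ν} ∈ τ_X ✓.
  U = {1, 2, 3, 4}: f^{-1}(U) = {λ, μ, ν} ∈ τ_X ✓.
Found U = {3} with f^{-1}(U) = {μ} not in τ_X. Therefore f is NOT continuous.


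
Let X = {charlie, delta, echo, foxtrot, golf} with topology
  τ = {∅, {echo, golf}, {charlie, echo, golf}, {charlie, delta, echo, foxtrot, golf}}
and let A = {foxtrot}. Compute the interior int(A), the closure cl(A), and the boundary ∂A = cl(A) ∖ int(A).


int(A) = ∅, cl(A) = {delta, foxtrot}, ∂A = {delta, foxtrot}.

Closed sets in (X, τ) are complements of opens:
  closed(X, τ) = {∅, {delta, foxtrot}, {charlie, delta, foxtrot}, {charlie, delta, echo, foxtrot, golf}}.
int(A) = ⋃ {U ∈ τ : U ⊆ A}. Opens contained in A: ∅.
Taking the union of these: int(A) = ∅.
cl(A) = ⋂ {C closed : A ⊆ C}. Closed sets containing A: {delta, foxtrot}, {charlie, delta, foxtrot}, {charlie, delta, echo, foxtrot, golf}.
Intersecting these: cl(A) = {delta, foxtrot}.
∂A = cl(A) ∖ int(A) = {delta, foxtrot} ∖ ∅ = {delta, foxtrot}.


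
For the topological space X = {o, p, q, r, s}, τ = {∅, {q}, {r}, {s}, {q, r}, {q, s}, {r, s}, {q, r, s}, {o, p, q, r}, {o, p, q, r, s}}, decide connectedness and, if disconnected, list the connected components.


(X, τ) is disconnected; components = [{s}, {o, p, q, r}].

Find clopen sets (U ∈ τ with X ∖ U ∈ τ):
  U = ∅, X ∖ U = {o, p, q, r, s} — both open, so U is clopen.
  U = {s}, X ∖ U = {o, p, q, r} — both open, so U is clopen.
  U = {o, p, q, r}, X ∖ U = {s} — both open, so U is clopen.
  U = {o, p, q, r, s}, X ∖ U = ∅ — both open, so U is clopen.
Nontrivial clopen(s) exist: e.g. {s}. So (X, τ) is disconnected.
Compute connected components by grouping points that agree on all clopens:
  component: {s}
  component: {o, p, q, r}


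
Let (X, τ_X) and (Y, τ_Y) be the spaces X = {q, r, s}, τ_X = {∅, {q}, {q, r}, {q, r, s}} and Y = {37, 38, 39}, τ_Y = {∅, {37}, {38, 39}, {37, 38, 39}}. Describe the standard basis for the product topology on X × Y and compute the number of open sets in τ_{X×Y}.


Basis B = {∅ × ∅, {q} × {37}, {q, r} × {37}, {q} × {38, 39}, {q} × {37, 38, 39}, {q, r, s} × {37}, {q, r} × {38, 39}, {q, r} × {37, 38, 39}, {q, r, s} × {38, 39}, {q, r, s} × {37, 38, 39}}; |τ_{X×Y}| = 16.

Enumerate products U × V with U ∈ τ_X, V ∈ τ_Y (deduplicated):
  ∅ × ∅ = {} (∅)
  {q} × {37} = {(q,37)}
  {q, r} × {37} = {(q,37), (r,37)}
  {q} × {38, 39} = {(q,38), (q,39)}
  {q} × {37, 38, 39} = {(q,37), (q,38), (q,39)}
  {q, r, s} × {37} = {(q,37), (r,37), (s,37)}
  {q, r} × {38, 39} = {(q,38), (q,39), (r,38), (r,39)}
  {q, r} × {37, 38, 39} = {(q,37), (q,38), (q,39), (r,37), (r,38), (r,39)}
  {q, r, s} × {38, 39} = {(q,38), (q,39), (r,38), (r,39), (s,38), (s,39)}
  {q, r, s} × {37, 38, 39} = {(q,37), (q,38), (q,39), (r,37), (r,38), (r,39), (s,37), (s,38), (s,39)}
These 10 distinct sets form the basis B.
Close under arbitrary unions to get τ_{X×Y}; counting gives |τ_{X×Y}| = 16.


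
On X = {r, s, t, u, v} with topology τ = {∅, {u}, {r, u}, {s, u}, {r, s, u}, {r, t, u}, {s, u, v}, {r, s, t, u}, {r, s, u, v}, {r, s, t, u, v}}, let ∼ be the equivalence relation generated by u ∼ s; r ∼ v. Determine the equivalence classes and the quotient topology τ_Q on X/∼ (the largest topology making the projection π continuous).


X/∼ = {[r=v], [s=u], [t]}; |τ_Q| = 4.

Equivalence classes: [r=v], [s=u], [t].
Quotient map π: X → X/∼ sends r ↦ [r=v], s ↦ [s=u], t ↦ [t], u ↦ [s=u], v ↦ [r=v].
For each subset V ⊆ X/∼, compute π^{-1}(V) ⊆ X and check whether π^{-1}(V) ∈ τ. V is open in τ_Q iff π^{-1}(V) ∈ τ.
  V = {}: π^{-1}(V) = ∅ ∈ τ ✓.
  V = {[r=v]}: π^{-1}(V) = {r, v} ∉ τ ✗.
  V = {[s=u]}: π^{-1}(V) = {s, u} ∈ τ ✓.
  V = {[r=v], [s=u]}: π^{-1}(V) = {r, s, u, v} ∈ τ ✓.
  V = {[t]}: π^{-1}(V) = {t} ∉ τ ✗.
  V = {[r=v], [t]}: π^{-1}(V) = {r, t, v} ∉ τ ✗.
  V = {[s=u], [t]}: π^{-1}(V) = {s, t, u} ∉ τ ✗.
  V = {[r=v], [s=u], [t]}: π^{-1}(V) = {r, s, t, u, v} ∈ τ ✓.
Open sets in the quotient: τ_Q = {{}, {[s=u]}, {[r=v], [s=u]}, {[r=v], [s=u], [t]}} (4 elements).


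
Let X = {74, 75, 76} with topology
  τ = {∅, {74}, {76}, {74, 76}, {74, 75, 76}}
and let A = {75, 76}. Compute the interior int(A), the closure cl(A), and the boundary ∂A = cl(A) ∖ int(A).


int(A) = {76}, cl(A) = {75, 76}, ∂A = {75}.

Closed sets in (X, τ) are complements of opens:
  closed(X, τ) = {∅, {75}, {74, 75}, {75, 76}, {74, 75, 76}}.
int(A) = ⋃ {U ∈ τ : U ⊆ A}. Opens contained in A: ∅, {76}.
Taking the union of these: int(A) = {76}.
cl(A) = ⋂ {C closed : A ⊆ C}. Closed sets containing A: {75, 76}, {74, 75, 76}.
Intersecting these: cl(A) = {75, 76}.
∂A = cl(A) ∖ int(A) = {75, 76} ∖ {76} = {75}.


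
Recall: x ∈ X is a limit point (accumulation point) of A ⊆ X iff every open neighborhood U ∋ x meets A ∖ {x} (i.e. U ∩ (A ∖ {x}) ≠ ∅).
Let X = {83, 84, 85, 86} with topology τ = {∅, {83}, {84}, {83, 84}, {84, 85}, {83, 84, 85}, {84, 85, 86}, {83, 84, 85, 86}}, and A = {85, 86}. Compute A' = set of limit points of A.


A' = {86}

For each x ∈ X, list the open sets U ∈ τ with x ∈ U, then check whether U ∩ (A ∖ {x}) ≠ ∅ for every such U.
  x = 83: open {83} ∋ x has {83} ∩ (A ∖ {83}) = ∅, so x is NOT a limit point.
  x = 84: open {84} ∋ x has {84} ∩ (A ∖ {84}) = ∅, so x is NOT a limit point.
  x = 85: open {84, 85} ∋ x has {84, 85} ∩ (A ∖ {85}) = ∅, so x is NOT a limit point.
  x = 86: opens ∋ x are {84, 85, 86}, {83, 84, 85, 86}; each meets A ∖ {86}, so x IS a limit point.
Collecting: A' = {86}.


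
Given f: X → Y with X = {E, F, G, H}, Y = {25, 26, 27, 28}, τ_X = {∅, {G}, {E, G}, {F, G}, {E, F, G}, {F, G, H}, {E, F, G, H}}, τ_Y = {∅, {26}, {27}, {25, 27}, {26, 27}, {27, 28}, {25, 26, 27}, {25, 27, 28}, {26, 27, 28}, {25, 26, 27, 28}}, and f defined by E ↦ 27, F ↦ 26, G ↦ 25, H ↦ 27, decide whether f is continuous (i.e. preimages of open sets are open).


f is NOT continuous.

Compute f^{-1}(U) for each U ∈ τ_Y:
  U = ∅: f^{-1}(U) = ∅ ∈ τ_X ✓.
  U = {26}: f^{-1}(U) = {F} ∉ τ_X ✗.
  U = {27}: f^{-1}(U) = {E, H} ∉ τ_X ✗.
  U = {25, 27}: f^{-1}(U) = {E, G, H} ∉ τ_X ✗.
  U = {26, 27}: f^{-1}(U) = {E, F, H} ∉ τ_X ✗.
  U = {27, 28}: f^{-1}(U) = {E, H} ∉ τ_X ✗.
  U = {25, 26, 27}: f^{-1}(U) = {E, F, G, H} ∈ τ_X ✓.
  U = {25, 27, 28}: f^{-1}(U) = {E, G, H} ∉ τ_X ✗.
  U = {26, 27, 28}: f^{-1}(U) = {E, F, H} ∉ τ_X ✗.
  U = {25, 26, 27, 28}: f^{-1}(U) = {E, F, G, H} ∈ τ_X ✓.
Found U = {26} with f^{-1}(U) = {F} not in τ_X. Therefore f is NOT continuous.


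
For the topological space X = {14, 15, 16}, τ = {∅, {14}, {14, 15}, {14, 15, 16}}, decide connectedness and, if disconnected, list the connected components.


(X, τ) is connected.

Find clopen sets (U ∈ τ with X ∖ U ∈ τ):
  U = ∅, X ∖ U = {14, 15, 16} — both open, so U is clopen.
  U = {14, 15, 16}, X ∖ U = ∅ — both open, so U is clopen.
Only trivial clopens (∅ and X) exist, so (X, τ) is connected.
Compute connected components by grouping points that agree on all clopens:
  component: {14, 15, 16}


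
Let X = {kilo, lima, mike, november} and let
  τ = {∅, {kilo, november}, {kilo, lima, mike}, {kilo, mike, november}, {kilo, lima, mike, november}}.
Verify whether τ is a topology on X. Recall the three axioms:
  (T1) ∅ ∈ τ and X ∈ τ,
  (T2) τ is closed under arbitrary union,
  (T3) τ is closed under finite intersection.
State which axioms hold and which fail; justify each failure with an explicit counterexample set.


τ is NOT a topology on X.

Axiom (T1): ∅ ∈ τ? Yes; X ∈ τ? Yes.
Axiom (T2/T3): check pairwise unions and intersections of members of τ.
Counterexample for (T3): {kilo, november} ∩ {kilo, lima, mike} = {kilo} ∉ τ. Therefore τ is NOT a topology.


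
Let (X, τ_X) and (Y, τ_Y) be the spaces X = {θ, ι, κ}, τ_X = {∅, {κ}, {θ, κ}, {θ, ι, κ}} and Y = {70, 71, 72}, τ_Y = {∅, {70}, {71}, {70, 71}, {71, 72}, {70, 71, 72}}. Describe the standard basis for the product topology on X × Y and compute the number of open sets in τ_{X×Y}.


Basis B = {∅ × ∅, {κ} × {70}, {κ} × {71}, {θ, κ} × {70}, {θ, κ} × {71}, {κ} × {70, 71}, {κ} × {71, 72}, {θ, ι, κ} × {70}, {θ, ι, κ} × {71}, {κ} × {70, 71, 72}, {θ, κ} × {70, 71}, {θ, κ} × {71, 72}, {θ, κ} × {70, 71, 72}, {θ, ι, κ} × {70, 71}, {θ, ι, κ} × {71, 72}, {θ, ι, κ} × {70, 71, 72}}; |τ_{X×Y}| = 40.

Enumerate products U × V with U ∈ τ_X, V ∈ τ_Y (deduplicated):
  ∅ × ∅ = {} (∅)
  {κ} × {70} = {(κ,70)}
  {κ} × {71} = {(κ,71)}
  {θ, κ} × {70} = {(θ,70), (κ,70)}
  {θ, κ} × {71} = {(θ,71), (κ,71)}
  {κ} × {70, 71} = {(κ,70), (κ,71)}
  {κ} × {71, 72} = {(κ,71), (κ,72)}
  {θ, ι, κ} × {70} = {(θ,70), (ι,70), (κ,70)}
  {θ, ι, κ} × {71} = {(θ,71), (ι,71), (κ,71)}
  {κ} × {70, 71, 72} = {(κ,70), (κ,71), (κ,72)}
  {θ, κ} × {70, 71} = {(θ,70), (θ,71), (κ,70), (κ,71)}
  {θ, κ} × {71, 72} = {(θ,71), (θ,72), (κ,71), (κ,72)}
  {θ, κ} × {70, 71, 72} = {(θ,70), (θ,71), (θ,72), (κ,70), (κ,71), (κ,72)}
  {θ, ι, κ} × {70, 71} = {(θ,70), (θ,71), (ι,70), (ι,71), (κ,70), (κ,71)}
  {θ, ι, κ} × {71, 72} = {(θ,71), (θ,72), (ι,71), (ι,72), (κ,71), (κ,72)}
  {θ, ι, κ} × {70, 71, 72} = {(θ,70), (θ,71), (θ,72), (ι,70), (ι,71), (ι,72), (κ,70), (κ,71), (κ,72)}
These 16 distinct sets form the basis B.
Close under arbitrary unions to get τ_{X×Y}; counting gives |τ_{X×Y}| = 40.


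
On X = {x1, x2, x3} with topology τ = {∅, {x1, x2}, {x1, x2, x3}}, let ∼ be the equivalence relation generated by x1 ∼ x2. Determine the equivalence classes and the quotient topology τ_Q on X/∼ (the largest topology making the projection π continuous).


X/∼ = {[x1=x2], [x3]}; |τ_Q| = 3.

Equivalence classes: [x1=x2], [x3].
Quotient map π: X → X/∼ sends x1 ↦ [x1=x2], x2 ↦ [x1=x2], x3 ↦ [x3].
For each subset V ⊆ X/∼, compute π^{-1}(V) ⊆ X and check whether π^{-1}(V) ∈ τ. V is open in τ_Q iff π^{-1}(V) ∈ τ.
  V = {}: π^{-1}(V) = ∅ ∈ τ ✓.
  V = {[x1=x2]}: π^{-1}(V) = {x1, x2} ∈ τ ✓.
  V = {[x3]}: π^{-1}(V) = {x3} ∉ τ ✗.
  V = {[x1=x2], [x3]}: π^{-1}(V) = {x1, x2, x3} ∈ τ ✓.
Open sets in the quotient: τ_Q = {{}, {[x1=x2]}, {[x1=x2], [x3]}} (3 elements).


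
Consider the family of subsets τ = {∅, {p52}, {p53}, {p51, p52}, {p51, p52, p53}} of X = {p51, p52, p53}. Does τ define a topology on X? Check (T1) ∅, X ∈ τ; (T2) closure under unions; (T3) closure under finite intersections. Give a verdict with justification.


τ is NOT a topology on X.

Axiom (T1): ∅ ∈ τ? Yes; X ∈ τ? Yes.
Axiom (T2/T3): check pairwise unions and intersections of members of τ.
Counterexample for (T2): {p52} ∪ {p53} = {p52, p53} ∉ τ. Therefore τ is NOT a topology.


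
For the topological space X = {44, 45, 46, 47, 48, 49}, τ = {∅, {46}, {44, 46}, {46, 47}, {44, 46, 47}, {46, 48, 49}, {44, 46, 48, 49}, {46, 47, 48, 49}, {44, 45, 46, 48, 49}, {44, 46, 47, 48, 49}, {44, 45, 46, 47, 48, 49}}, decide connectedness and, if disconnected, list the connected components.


(X, τ) is connected.

Find clopen sets (U ∈ τ with X ∖ U ∈ τ):
  U = ∅, X ∖ U = {44, 45, 46, 47, 48, 49} — both open, so U is clopen.
  U = {44, 45, 46, 47, 48, 49}, X ∖ U = ∅ — both open, so U is clopen.
Only trivial clopens (∅ and X) exist, so (X, τ) is connected.
Compute connected components by grouping points that agree on all clopens:
  component: {44, 45, 46, 47, 48, 49}


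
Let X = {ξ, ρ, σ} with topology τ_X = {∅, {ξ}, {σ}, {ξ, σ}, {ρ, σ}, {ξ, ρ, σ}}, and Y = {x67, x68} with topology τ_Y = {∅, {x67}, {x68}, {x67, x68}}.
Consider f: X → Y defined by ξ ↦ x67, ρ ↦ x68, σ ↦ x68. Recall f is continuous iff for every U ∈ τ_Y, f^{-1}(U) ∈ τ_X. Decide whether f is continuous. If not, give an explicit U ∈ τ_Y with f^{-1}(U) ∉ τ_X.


f IS continuous.

Compute f^{-1}(U) for each U ∈ τ_Y:
  U = ∅: f^{-1}(U) = ∅ ∈ τ_X ✓.
  U = {x67}: f^{-1}(U) = {ξ} ∈ τ_X ✓.
  U = {x68}: f^{-1}(U) = {ρ, σ} ∈ τ_X ✓.
  U = {x67, x68}: f^{-1}(U) = {ξ, ρ, σ} ∈ τ_X ✓.
Every preimage lies in τ_X, so f IS continuous.


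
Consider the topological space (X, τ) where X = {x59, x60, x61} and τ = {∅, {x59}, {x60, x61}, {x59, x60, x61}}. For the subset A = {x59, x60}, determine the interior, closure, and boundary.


int(A) = {x59}, cl(A) = {x59, x60, x61}, ∂A = {x60, x61}.

Closed sets in (X, τ) are complements of opens:
  closed(X, τ) = {∅, {x59}, {x60, x61}, {x59, x60, x61}}.
int(A) = ⋃ {U ∈ τ : U ⊆ A}. Opens contained in A: ∅, {x59}.
Taking the union of these: int(A) = {x59}.
cl(A) = ⋂ {C closed : A ⊆ C}. Closed sets containing A: {x59, x60, x61}.
Intersecting these: cl(A) = {x59, x60, x61}.
∂A = cl(A) ∖ int(A) = {x59, x60, x61} ∖ {x59} = {x60, x61}.


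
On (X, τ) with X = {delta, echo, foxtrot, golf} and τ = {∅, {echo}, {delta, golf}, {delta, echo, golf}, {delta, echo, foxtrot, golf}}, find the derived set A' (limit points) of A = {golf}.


A' = {delta, foxtrot}

For each x ∈ X, list the open sets U ∈ τ with x ∈ U, then check whether U ∩ (A ∖ {x}) ≠ ∅ for every such U.
  x = delta: opens ∋ x are {delta, golf}, {delta, echo, golf}, {delta, echo, foxtrot, golf}; each meets A ∖ {delta}, so x IS a limit point.
  x = echo: open {echo} ∋ x has {echo} ∩ (A ∖ {echo}) = ∅, so x is NOT a limit point.
  x = foxtrot: opens ∋ x are {delta, echo, foxtrot, golf}; each meets A ∖ {foxtrot}, so x IS a limit point.
  x = golf: open {delta, golf} ∋ x has {delta, golf} ∩ (A ∖ {golf}) = ∅, so x is NOT a limit point.
Collecting: A' = {delta, foxtrot}.


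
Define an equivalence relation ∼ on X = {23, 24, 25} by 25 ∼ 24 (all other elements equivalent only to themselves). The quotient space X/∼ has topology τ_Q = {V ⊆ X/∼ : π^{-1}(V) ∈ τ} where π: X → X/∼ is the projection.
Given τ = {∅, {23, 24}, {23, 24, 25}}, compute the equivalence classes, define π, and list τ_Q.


X/∼ = {[23], [24=25]}; |τ_Q| = 2.

Equivalence classes: [23], [24=25].
Quotient map π: X → X/∼ sends 23 ↦ [23], 24 ↦ [24=25], 25 ↦ [24=25].
For each subset V ⊆ X/∼, compute π^{-1}(V) ⊆ X and check whether π^{-1}(V) ∈ τ. V is open in τ_Q iff π^{-1}(V) ∈ τ.
  V = {}: π^{-1}(V) = ∅ ∈ τ ✓.
  V = {[23]}: π^{-1}(V) = {23} ∉ τ ✗.
  V = {[24=25]}: π^{-1}(V) = {24, 25} ∉ τ ✗.
  V = {[23], [24=25]}: π^{-1}(V) = {23, 24, 25} ∈ τ ✓.
Open sets in the quotient: τ_Q = {{}, {[23], [24=25]}} (2 elements).


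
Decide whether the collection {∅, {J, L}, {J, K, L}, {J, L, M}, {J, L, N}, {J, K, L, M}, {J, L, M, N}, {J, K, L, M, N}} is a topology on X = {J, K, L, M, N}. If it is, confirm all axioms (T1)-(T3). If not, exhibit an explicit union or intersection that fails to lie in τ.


τ is NOT a topology on X.

Axiom (T1): ∅ ∈ τ? Yes; X ∈ τ? Yes.
Axiom (T2/T3): check pairwise unions and intersections of members of τ.
Counterexample for (T2): {J, K, L} ∪ {J, L, N} = {J, K, L, N} ∉ τ. Therefore τ is NOT a topology.


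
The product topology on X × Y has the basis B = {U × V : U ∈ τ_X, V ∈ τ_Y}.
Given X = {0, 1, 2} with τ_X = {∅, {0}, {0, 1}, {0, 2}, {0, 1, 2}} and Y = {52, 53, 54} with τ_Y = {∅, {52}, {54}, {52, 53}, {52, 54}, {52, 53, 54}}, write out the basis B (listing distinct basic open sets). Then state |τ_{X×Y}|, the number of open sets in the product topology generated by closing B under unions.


Basis B = {∅ × ∅, {0} × {52}, {0} × {54}, {0} × {52, 53}, {0} × {52, 54}, {0, 1} × {52}, {0, 2} × {52}, {0, 1} × {54}, {0, 2} × {54}, {0} × {52, 53, 54}, {0, 1, 2} × {52}, {0, 1, 2} × {54}, {0, 1} × {52, 53}, {0, 2} × {52, 53}, {0, 1} × {52, 54}, {0, 2} × {52, 54}, {0, 1} × {52, 53, 54}, {0, 2} × {52, 53, 54}, {0, 1, 2} × {52, 53}, {0, 1, 2} × {52, 54}, {0, 1, 2} × {52, 53, 54}}; |τ_{X×Y}| = 70.

Enumerate products U × V with U ∈ τ_X, V ∈ τ_Y (deduplicated):
  ∅ × ∅ = {} (∅)
  {0} × {52} = {(0,52)}
  {0} × {54} = {(0,54)}
  {0} × {52, 53} = {(0,52), (0,53)}
  {0} × {52, 54} = {(0,52), (0,54)}
  {0, 1} × {52} = {(0,52), (1,52)}
  {0, 2} × {52} = {(0,52), (2,52)}
  {0, 1} × {54} = {(0,54), (1,54)}
  {0, 2} × {54} = {(0,54), (2,54)}
  {0} × {52, 53, 54} = {(0,52), (0,53), (0,54)}
  {0, 1, 2} × {52} = {(0,52), (1,52), (2,52)}
  {0, 1, 2} × {54} = {(0,54), (1,54), (2,54)}
  {0, 1} × {52, 53} = {(0,52), (0,53), (1,52), (1,53)}
  {0, 2} × {52, 53} = {(0,52), (0,53), (2,52), (2,53)}
  {0, 1} × {52, 54} = {(0,52), (0,54), (1,52), (1,54)}
  {0, 2} × {52, 54} = {(0,52), (0,54), (2,52), (2,54)}
  {0, 1} × {52, 53, 54} = {(0,52), (0,53), (0,54), (1,52), (1,53), (1,54)}
  {0, 2} × {52, 53, 54} = {(0,52), (0,53), (0,54), (2,52), (2,53), (2,54)}
  {0, 1, 2} × {52, 53} = {(0,52), (0,53), (1,52), (1,53), (2,52), (2,53)}
  {0, 1, 2} × {52, 54} = {(0,52), (0,54), (1,52), (1,54), (2,52), (2,54)}
  {0, 1, 2} × {52, 53, 54} = {(0,52), (0,53), (0,54), (1,52), (1,53), (1,54), (2,52), (2,53), (2,54)}
These 21 distinct sets form the basis B.
Close under arbitrary unions to get τ_{X×Y}; counting gives |τ_{X×Y}| = 70.


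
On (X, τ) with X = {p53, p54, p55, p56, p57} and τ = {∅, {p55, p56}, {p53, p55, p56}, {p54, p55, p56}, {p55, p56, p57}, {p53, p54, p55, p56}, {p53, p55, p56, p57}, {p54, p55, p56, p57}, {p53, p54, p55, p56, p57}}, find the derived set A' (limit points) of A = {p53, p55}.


A' = {p53, p54, p56, p57}

For each x ∈ X, list the open sets U ∈ τ with x ∈ U, then check whether U ∩ (A ∖ {x}) ≠ ∅ for every such U.
  x = p53: opens ∋ x are {p53, p55, p56}, {p53, p54, p55, p56}, {p53, p55, p56, p57}, {p53, p54, p55, p56, p57}; each meets A ∖ {p53}, so x IS a limit point.
  x = p54: opens ∋ x are {p54, p55, p56}, {p53, p54, p55, p56}, {p54, p55, p56, p57}, {p53, p54, p55, p56, p57}; each meets A ∖ {p54}, so x IS a limit point.
  x = p55: open {p55, p56} ∋ x has {p55, p56} ∩ (A ∖ {p55}) = ∅, so x is NOT a limit point.
  x = p56: opens ∋ x are {p55, p56}, {p53, p55, p56}, {p54, p55, p56}, {p55, p56, p57}, {p53, p54, p55, p56}, {p53, p55, p56, p57}, {p54, p55, p56, p57}, {p53, p54, p55, p56, p57}; each meets A ∖ {p56}, so x IS a limit point.
  x = p57: opens ∋ x are {p55, p56, p57}, {p53, p55, p56, p57}, {p54, p55, p56, p57}, {p53, p54, p55, p56, p57}; each meets A ∖ {p57}, so x IS a limit point.
Collecting: A' = {p53, p54, p56, p57}.


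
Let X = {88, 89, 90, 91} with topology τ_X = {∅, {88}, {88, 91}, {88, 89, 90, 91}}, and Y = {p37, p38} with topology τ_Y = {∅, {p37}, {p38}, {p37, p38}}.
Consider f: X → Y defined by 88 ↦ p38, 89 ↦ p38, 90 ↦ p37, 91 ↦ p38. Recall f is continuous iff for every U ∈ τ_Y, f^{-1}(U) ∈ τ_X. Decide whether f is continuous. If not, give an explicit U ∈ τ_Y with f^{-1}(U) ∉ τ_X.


f is NOT continuous.

Compute f^{-1}(U) for each U ∈ τ_Y:
  U = ∅: f^{-1}(U) = ∅ ∈ τ_X ✓.
  U = {p37}: f^{-1}(U) = {90} ∉ τ_X ✗.
  U = {p38}: f^{-1}(U) = {88, 89, 91} ∉ τ_X ✗.
  U = {p37, p38}: f^{-1}(U) = {88, 89, 90, 91} ∈ τ_X ✓.
Found U = {p37} with f^{-1}(U) = {90} not in τ_X. Therefore f is NOT continuous.


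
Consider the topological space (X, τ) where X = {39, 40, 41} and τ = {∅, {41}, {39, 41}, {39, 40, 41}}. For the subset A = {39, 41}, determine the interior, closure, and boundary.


int(A) = {39, 41}, cl(A) = {39, 40, 41}, ∂A = {40}.

Closed sets in (X, τ) are complements of opens:
  closed(X, τ) = {∅, {40}, {39, 40}, {39, 40, 41}}.
int(A) = ⋃ {U ∈ τ : U ⊆ A}. Opens contained in A: ∅, {41}, {39, 41}.
Taking the union of these: int(A) = {39, 41}.
cl(A) = ⋂ {C closed : A ⊆ C}. Closed sets containing A: {39, 40, 41}.
Intersecting these: cl(A) = {39, 40, 41}.
∂A = cl(A) ∖ int(A) = {39, 40, 41} ∖ {39, 41} = {40}.


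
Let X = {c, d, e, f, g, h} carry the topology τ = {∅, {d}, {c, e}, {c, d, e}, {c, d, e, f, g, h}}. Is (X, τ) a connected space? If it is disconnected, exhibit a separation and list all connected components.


(X, τ) is connected.

Find clopen sets (U ∈ τ with X ∖ U ∈ τ):
  U = ∅, X ∖ U = {c, d, e, f, g, h} — both open, so U is clopen.
  U = {c, d, e, f, g, h}, X ∖ U = ∅ — both open, so U is clopen.
Only trivial clopens (∅ and X) exist, so (X, τ) is connected.
Compute connected components by grouping points that agree on all clopens:
  component: {c, d, e, f, g, h}


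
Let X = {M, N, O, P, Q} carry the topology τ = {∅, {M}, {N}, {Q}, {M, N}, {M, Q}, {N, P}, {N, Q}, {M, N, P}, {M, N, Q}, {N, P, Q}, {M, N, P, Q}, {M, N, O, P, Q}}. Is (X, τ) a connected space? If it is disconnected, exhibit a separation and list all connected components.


(X, τ) is connected.

Find clopen sets (U ∈ τ with X ∖ U ∈ τ):
  U = ∅, X ∖ U = {M, N, O, P, Q} — both open, so U is clopen.
  U = {M, N, O, P, Q}, X ∖ U = ∅ — both open, so U is clopen.
Only trivial clopens (∅ and X) exist, so (X, τ) is connected.
Compute connected components by grouping points that agree on all clopens:
  component: {M, N, O, P, Q}


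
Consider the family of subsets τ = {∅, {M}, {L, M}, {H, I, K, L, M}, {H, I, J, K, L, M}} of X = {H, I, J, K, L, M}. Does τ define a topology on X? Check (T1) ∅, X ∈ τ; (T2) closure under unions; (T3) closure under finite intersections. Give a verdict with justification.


τ IS a topology on X.

Axiom (T1): ∅ ∈ τ? Yes; X ∈ τ? Yes.
Axiom (T2/T3): check pairwise unions and intersections of members of τ.
All pairwise intersections and unions checked — each lies in τ. Therefore τ satisfies (T1), (T2), (T3): it IS a topology on X.


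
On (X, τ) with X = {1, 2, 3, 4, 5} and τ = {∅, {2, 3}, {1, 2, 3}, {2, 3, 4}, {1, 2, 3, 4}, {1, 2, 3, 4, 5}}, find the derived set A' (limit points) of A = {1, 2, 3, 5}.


A' = {1, 2, 3, 4, 5}

For each x ∈ X, list the open sets U ∈ τ with x ∈ U, then check whether U ∩ (A ∖ {x}) ≠ ∅ for every such U.
  x = 1: opens ∋ x are {1, 2, 3}, {1, 2, 3, 4}, {1, 2, 3, 4, 5}; each meets A ∖ {1}, so x IS a limit point.
  x = 2: opens ∋ x are {2, 3}, {1, 2, 3}, {2, 3, 4}, {1, 2, 3, 4}, {1, 2, 3, 4, 5}; each meets A ∖ {2}, so x IS a limit point.
  x = 3: opens ∋ x are {2, 3}, {1, 2, 3}, {2, 3, 4}, {1, 2, 3, 4}, {1, 2, 3, 4, 5}; each meets A ∖ {3}, so x IS a limit point.
  x = 4: opens ∋ x are {2, 3, 4}, {1, 2, 3, 4}, {1, 2, 3, 4, 5}; each meets A ∖ {4}, so x IS a limit point.
  x = 5: opens ∋ x are {1, 2, 3, 4, 5}; each meets A ∖ {5}, so x IS a limit point.
Collecting: A' = {1, 2, 3, 4, 5}.


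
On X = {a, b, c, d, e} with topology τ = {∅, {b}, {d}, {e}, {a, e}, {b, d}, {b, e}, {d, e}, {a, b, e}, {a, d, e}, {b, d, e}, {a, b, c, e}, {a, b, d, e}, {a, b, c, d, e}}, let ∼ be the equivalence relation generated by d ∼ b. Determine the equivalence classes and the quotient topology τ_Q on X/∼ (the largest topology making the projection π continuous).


X/∼ = {[a], [b=d], [c], [e]}; |τ_Q| = 7.

Equivalence classes: [a], [b=d], [c], [e].
Quotient map π: X → X/∼ sends a ↦ [a], b ↦ [b=d], c ↦ [c], d ↦ [b=d], e ↦ [e].
For each subset V ⊆ X/∼, compute π^{-1}(V) ⊆ X and check whether π^{-1}(V) ∈ τ. V is open in τ_Q iff π^{-1}(V) ∈ τ.
  V = {}: π^{-1}(V) = ∅ ∈ τ ✓.
  V = {[a]}: π^{-1}(V) = {a} ∉ τ ✗.
  V = {[b=d]}: π^{-1}(V) = {b, d} ∈ τ ✓.
  V = {[a], [b=d]}: π^{-1}(V) = {a, b, d} ∉ τ ✗.
  V = {[c]}: π^{-1}(V) = {c} ∉ τ ✗.
  V = {[a], [c]}: π^{-1}(V) = {a, c} ∉ τ ✗.
  V = {[b=d], [c]}: π^{-1}(V) = {b, c, d} ∉ τ ✗.
  V = {[a], [b=d], [c]}: π^{-1}(V) = {a, b, c, d} ∉ τ ✗.
  V = {[e]}: π^{-1}(V) = {e} ∈ τ ✓.
  V = {[a], [e]}: π^{-1}(V) = {a, e} ∈ τ ✓.
  V = {[b=d], [e]}: π^{-1}(V) = {b, d, e} ∈ τ ✓.
  V = {[a], [b=d], [e]}: π^{-1}(V) = {a, b, d, e} ∈ τ ✓.
  V = {[c], [e]}: π^{-1}(V) = {c, e} ∉ τ ✗.
  V = {[a], [c], [e]}: π^{-1}(V) = {a, c, e} ∉ τ ✗.
  V = {[b=d], [c], [e]}: π^{-1}(V) = {b, c, d, e} ∉ τ ✗.
  V = {[a], [b=d], [c], [e]}: π^{-1}(V) = {a, b, c, d, e} ∈ τ ✓.
Open sets in the quotient: τ_Q = {{}, {[b=d]}, {[e]}, {[a], [e]}, {[b=d], [e]}, {[a], [b=d], [e]}, {[a], [b=d], [c], [e]}} (7 elements).


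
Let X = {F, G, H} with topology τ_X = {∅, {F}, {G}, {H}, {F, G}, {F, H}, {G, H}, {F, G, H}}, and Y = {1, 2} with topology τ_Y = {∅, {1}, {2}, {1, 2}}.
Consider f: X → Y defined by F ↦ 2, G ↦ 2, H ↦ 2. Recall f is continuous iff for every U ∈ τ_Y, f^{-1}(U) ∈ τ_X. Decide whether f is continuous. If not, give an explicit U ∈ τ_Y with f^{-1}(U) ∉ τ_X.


f IS continuous.

Compute f^{-1}(U) for each U ∈ τ_Y:
  U = ∅: f^{-1}(U) = ∅ ∈ τ_X ✓.
  U = {1}: f^{-1}(U) = ∅ ∈ τ_X ✓.
  U = {2}: f^{-1}(U) = {F, G, H} ∈ τ_X ✓.
  U = {1, 2}: f^{-1}(U) = {F, G, H} ∈ τ_X ✓.
Every preimage lies in τ_X, so f IS continuous.


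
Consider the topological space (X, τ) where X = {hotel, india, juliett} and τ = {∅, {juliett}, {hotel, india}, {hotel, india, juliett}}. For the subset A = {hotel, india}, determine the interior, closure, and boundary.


int(A) = {hotel, india}, cl(A) = {hotel, india}, ∂A = ∅.

Closed sets in (X, τ) are complements of opens:
  closed(X, τ) = {∅, {juliett}, {hotel, india}, {hotel, india, juliett}}.
int(A) = ⋃ {U ∈ τ : U ⊆ A}. Opens contained in A: ∅, {hotel, india}.
Taking the union of these: int(A) = {hotel, india}.
cl(A) = ⋂ {C closed : A ⊆ C}. Closed sets containing A: {hotel, india}, {hotel, india, juliett}.
Intersecting these: cl(A) = {hotel, india}.
∂A = cl(A) ∖ int(A) = {hotel, india} ∖ {hotel, india} = ∅.
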